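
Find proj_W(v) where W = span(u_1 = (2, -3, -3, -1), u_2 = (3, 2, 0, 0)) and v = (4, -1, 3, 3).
proj_W(v) = (664/299, 499/299, 3/23, 1/23)

Set up U = [u_1 | ... | u_2] ∈ R^(4×2). The projector onto W = col(U) is P = U (U^T U)^(-1) U^T.
Compute U^T U =
  [23, 0]
  [0, 13],
and U^T v = (-1, 10).
Solve U^T U · c = U^T v for the coefficients: c = (-1/23, 10/13). The projection is proj_W(v) = U c.
Check: (v - proj_W(v)) · u_1 = 0  (should be 0).
Check: (v - proj_W(v)) · u_2 = 0  (should be 0).
Result: proj_W(v) = (664/299, 499/299, 3/23, 1/23).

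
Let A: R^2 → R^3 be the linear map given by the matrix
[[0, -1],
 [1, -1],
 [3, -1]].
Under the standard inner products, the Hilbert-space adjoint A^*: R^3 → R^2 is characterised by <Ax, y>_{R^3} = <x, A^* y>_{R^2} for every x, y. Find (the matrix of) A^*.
A^* = A^T =
[[0, 1, 3],
 [-1, -1, -1]]

For real matrices with standard dot products, the defining identity <Ax, y> = <x, A^* y> gives (Ax)^T y = x^T (A^*) y, i.e. x^T A^T y = x^T (A^*) y. Since this holds for all x, y, we must have A^* = A^T. Therefore
A^* =
[[0, 1, 3],
 [-1, -1, -1]].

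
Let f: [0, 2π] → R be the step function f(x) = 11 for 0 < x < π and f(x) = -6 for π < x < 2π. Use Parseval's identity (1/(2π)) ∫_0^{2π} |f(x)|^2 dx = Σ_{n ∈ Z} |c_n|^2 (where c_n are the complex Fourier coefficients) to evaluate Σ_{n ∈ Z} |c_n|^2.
Σ |c_n|^2 = 157/2

Parseval equates the L^2 energy of f (normalised by 1/(2π)) with the ℓ^2 sum of its Fourier coefficients: (1/(2π)) ∫_0^{2π} |f|^2 = Σ |c_n|^2.
Compute the left side: (1/(2π)) [∫_0^π 11^2 dx + ∫_π^{2π} (-6)^2 dx] = (1/(2π)) · (121π + 36π) = (121 + 36)/2 = 157/2.
So Σ_{n ∈ Z} |c_n|^2 = 157/2.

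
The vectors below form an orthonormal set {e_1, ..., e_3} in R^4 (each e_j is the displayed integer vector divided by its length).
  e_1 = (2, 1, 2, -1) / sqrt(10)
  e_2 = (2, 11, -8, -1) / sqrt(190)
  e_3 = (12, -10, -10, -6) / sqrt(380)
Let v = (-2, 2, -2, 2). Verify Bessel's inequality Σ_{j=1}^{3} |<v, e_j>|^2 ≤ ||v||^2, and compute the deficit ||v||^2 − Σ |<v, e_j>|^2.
Σ |<v, e_j>|^2 = 76/5; ||v||^2 = 16; deficit = 4/5

Write each e_j = u_j / sqrt(<u_j, u_j>) where u_j is the displayed integer vector. Then <v, e_j> = <v, u_j> / sqrt(<u_j, u_j>), so |<v, e_j>|^2 = <v, u_j>^2 / <u_j, u_j>.
Coefficients: <v, e_1> = -8/sqrt(10), <v, e_2> = 32/sqrt(190), <v, e_3> = -36/sqrt(380).
Square and sum: Σ |<v, e_j>|^2 = 76/5.
Compute ||v||^2 = v·v = 16.
Deficit = 16 − 76/5 = 4/5 ≥ 0, confirming Bessel's inequality. (The deficit equals ||v − Σ <v,e_j> e_j||^2, the squared distance from v to span{e_j}.)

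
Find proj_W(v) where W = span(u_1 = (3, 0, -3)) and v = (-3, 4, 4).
proj_W(v) = (-7/2, 0, 7/2)

Set up U = [u_1 | ... | u_1] ∈ R^(3×1). The projector onto W = col(U) is P = U (U^T U)^(-1) U^T.
Compute U^T U =
  [18],
and U^T v = (-21).
Solve U^T U · c = U^T v for the coefficients: c = (-7/6). The projection is proj_W(v) = U c.
Check: (v - proj_W(v)) · u_1 = 0  (should be 0).
Result: proj_W(v) = (-7/2, 0, 7/2).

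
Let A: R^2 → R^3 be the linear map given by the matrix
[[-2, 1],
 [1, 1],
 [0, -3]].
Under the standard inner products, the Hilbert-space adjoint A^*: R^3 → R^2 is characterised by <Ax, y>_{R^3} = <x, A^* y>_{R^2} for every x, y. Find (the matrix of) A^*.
A^* = A^T =
[[-2, 1, 0],
 [1, 1, -3]]

For real matrices with standard dot products, the defining identity <Ax, y> = <x, A^* y> gives (Ax)^T y = x^T (A^*) y, i.e. x^T A^T y = x^T (A^*) y. Since this holds for all x, y, we must have A^* = A^T. Therefore
A^* =
[[-2, 1, 0],
 [1, 1, -3]].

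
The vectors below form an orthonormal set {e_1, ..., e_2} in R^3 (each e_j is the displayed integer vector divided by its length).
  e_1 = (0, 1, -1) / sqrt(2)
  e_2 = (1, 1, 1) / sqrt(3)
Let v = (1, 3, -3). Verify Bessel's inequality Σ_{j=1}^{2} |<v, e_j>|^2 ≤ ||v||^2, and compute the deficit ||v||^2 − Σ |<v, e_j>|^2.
Σ |<v, e_j>|^2 = 55/3; ||v||^2 = 19; deficit = 2/3

Write each e_j = u_j / sqrt(<u_j, u_j>) where u_j is the displayed integer vector. Then <v, e_j> = <v, u_j> / sqrt(<u_j, u_j>), so |<v, e_j>|^2 = <v, u_j>^2 / <u_j, u_j>.
Coefficients: <v, e_1> = 6/sqrt(2), <v, e_2> = 1/sqrt(3).
Square and sum: Σ |<v, e_j>|^2 = 55/3.
Compute ||v||^2 = v·v = 19.
Deficit = 19 − 55/3 = 2/3 ≥ 0, confirming Bessel's inequality. (The deficit equals ||v − Σ <v,e_j> e_j||^2, the squared distance from v to span{e_j}.)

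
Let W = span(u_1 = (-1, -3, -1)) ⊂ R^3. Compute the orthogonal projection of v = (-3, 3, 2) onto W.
proj_W(v) = (8/11, 24/11, 8/11)

Set up U = [u_1 | ... | u_1] ∈ R^(3×1). The projector onto W = col(U) is P = U (U^T U)^(-1) U^T.
Compute U^T U =
  [11],
and U^T v = (-8).
Solve U^T U · c = U^T v for the coefficients: c = (-8/11). The projection is proj_W(v) = U c.
Check: (v - proj_W(v)) · u_1 = 0  (should be 0).
Result: proj_W(v) = (8/11, 24/11, 8/11).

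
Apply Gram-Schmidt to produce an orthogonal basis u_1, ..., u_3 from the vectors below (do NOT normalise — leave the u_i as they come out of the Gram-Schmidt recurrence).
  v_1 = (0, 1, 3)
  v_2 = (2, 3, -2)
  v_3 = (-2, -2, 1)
Orthogonal basis:
  u_1 = (0, 1, 3)
  u_2 = (2, 33/10, -11/10)
  u_3 = (-88/161, 48/161, -16/161)

Apply the Gram-Schmidt recurrence
  u_1 = v_1
  u_i = v_i − Σ_{j<i} ((v_i · u_j) / (u_j · u_j)) · u_j.

Step by step this gives:
  u_1 = (0, 1, 3)
  u_2 = (2, 33/10, -11/10)
  u_3 = (-88/161, 48/161, -16/161)

Orthogonality check:
  u_2 · u_1 = 0 (should be 0)
  u_3 · u_1 = 0 (should be 0)
  u_3 · u_2 = 0 (should be 0)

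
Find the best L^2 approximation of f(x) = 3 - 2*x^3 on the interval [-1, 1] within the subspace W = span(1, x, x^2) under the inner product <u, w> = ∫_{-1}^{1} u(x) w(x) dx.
g(x) = 3 - 6*x/5

The best approximation g ∈ W is the orthogonal projection of f onto W. Writing g = a_0 + a_1 x + a_2 x^2, the coefficients solve the normal equations G · a = b where
  G_{ij} = <φ_i, φ_j> and b_i = <f, φ_i>, with φ_0 = 1, φ_1 = x, φ_2 = x^2.
G =
  [2, 0, 2/3]
  [0, 2/3, 0]
  [2/3, 0, 2/5],
b = (6, -4/5, 2).
Solving gives a_0 = 3, a_1 = -6/5, a_2 = 0, so
  g(x) = 3 - 6*x/5.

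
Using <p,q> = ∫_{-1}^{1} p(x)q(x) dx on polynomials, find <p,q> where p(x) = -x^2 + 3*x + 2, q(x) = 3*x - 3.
<p,q> = -4

Expand the product: p(x)·q(x) = -3*x^3 + 12*x^2 - 3*x - 6.
∫_{-1}^{1} of each monomial x^k gives [2/(k+1) if k even, 0 if k odd]. Integrating term-by-term (or equivalently evaluating the antiderivative F(x) = -3*x^4/4 + 4*x^3 - 3*x^2/2 - 6*x at the endpoints):
  F(1) − F(−1) = -17/4 − (-1/4) = -4.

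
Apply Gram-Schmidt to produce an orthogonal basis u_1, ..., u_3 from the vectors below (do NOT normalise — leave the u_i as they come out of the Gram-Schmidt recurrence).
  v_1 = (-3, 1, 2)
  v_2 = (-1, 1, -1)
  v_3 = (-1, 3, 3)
Orthogonal basis:
  u_1 = (-3, 1, 2)
  u_2 = (-4/7, 6/7, -9/7)
  u_3 = (27/19, 45/19, 18/19)

Apply the Gram-Schmidt recurrence
  u_1 = v_1
  u_i = v_i − Σ_{j<i} ((v_i · u_j) / (u_j · u_j)) · u_j.

Step by step this gives:
  u_1 = (-3, 1, 2)
  u_2 = (-4/7, 6/7, -9/7)
  u_3 = (27/19, 45/19, 18/19)

Orthogonality check:
  u_2 · u_1 = 0 (should be 0)
  u_3 · u_1 = 0 (should be 0)
  u_3 · u_2 = 0 (should be 0)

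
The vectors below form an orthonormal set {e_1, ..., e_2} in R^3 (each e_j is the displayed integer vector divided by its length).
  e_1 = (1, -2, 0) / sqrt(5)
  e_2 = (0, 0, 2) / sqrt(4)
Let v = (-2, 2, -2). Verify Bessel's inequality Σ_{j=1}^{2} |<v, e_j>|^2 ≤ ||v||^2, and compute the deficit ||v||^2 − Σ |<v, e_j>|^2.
Σ |<v, e_j>|^2 = 56/5; ||v||^2 = 12; deficit = 4/5

Write each e_j = u_j / sqrt(<u_j, u_j>) where u_j is the displayed integer vector. Then <v, e_j> = <v, u_j> / sqrt(<u_j, u_j>), so |<v, e_j>|^2 = <v, u_j>^2 / <u_j, u_j>.
Coefficients: <v, e_1> = -6/sqrt(5), <v, e_2> = -4/sqrt(4).
Square and sum: Σ |<v, e_j>|^2 = 56/5.
Compute ||v||^2 = v·v = 12.
Deficit = 12 − 56/5 = 4/5 ≥ 0, confirming Bessel's inequality. (The deficit equals ||v − Σ <v,e_j> e_j||^2, the squared distance from v to span{e_j}.)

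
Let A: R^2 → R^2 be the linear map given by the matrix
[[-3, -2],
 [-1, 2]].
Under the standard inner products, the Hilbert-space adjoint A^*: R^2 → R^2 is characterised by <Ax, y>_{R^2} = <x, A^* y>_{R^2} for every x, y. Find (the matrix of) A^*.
A^* = A^T =
[[-3, -1],
 [-2, 2]]

For real matrices with standard dot products, the defining identity <Ax, y> = <x, A^* y> gives (Ax)^T y = x^T (A^*) y, i.e. x^T A^T y = x^T (A^*) y. Since this holds for all x, y, we must have A^* = A^T. Therefore
A^* =
[[-3, -1],
 [-2, 2]].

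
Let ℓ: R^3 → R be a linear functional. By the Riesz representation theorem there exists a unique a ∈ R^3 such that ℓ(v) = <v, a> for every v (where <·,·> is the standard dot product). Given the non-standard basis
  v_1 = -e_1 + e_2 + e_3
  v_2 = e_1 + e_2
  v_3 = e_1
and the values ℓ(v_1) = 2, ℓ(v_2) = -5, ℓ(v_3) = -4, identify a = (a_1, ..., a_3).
a = (-4, -1, -1)

Write a = (a_1, ..., a_3) in the standard basis. For each basis vector v_i, ℓ(v_i) = <v_i, a> is a linear equation in the a_j's. Collect the n equations into a matrix system V a = ℓ, where row i of V is v_i (expressed in the standard basis). Since V is invertible (lower-triangular with 1s on the diagonal, up to permutation), solve by back-substitution:
  V =
[[-1, 1, 1],
 [1, 1, 0],
 [1, 0, 0]]
  V a = (2, -5, -4)
Solving gives a = (-4, -1, -1).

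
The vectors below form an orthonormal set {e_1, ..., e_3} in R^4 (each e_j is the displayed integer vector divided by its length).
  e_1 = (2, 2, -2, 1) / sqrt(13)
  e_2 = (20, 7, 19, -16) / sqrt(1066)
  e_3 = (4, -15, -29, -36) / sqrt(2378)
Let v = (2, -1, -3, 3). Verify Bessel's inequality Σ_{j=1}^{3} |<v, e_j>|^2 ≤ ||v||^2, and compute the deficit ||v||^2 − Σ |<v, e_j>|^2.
Σ |<v, e_j>|^2 = 411/29; ||v||^2 = 23; deficit = 256/29

Write each e_j = u_j / sqrt(<u_j, u_j>) where u_j is the displayed integer vector. Then <v, e_j> = <v, u_j> / sqrt(<u_j, u_j>), so |<v, e_j>|^2 = <v, u_j>^2 / <u_j, u_j>.
Coefficients: <v, e_1> = 11/sqrt(13), <v, e_2> = -72/sqrt(1066), <v, e_3> = 2/sqrt(2378).
Square and sum: Σ |<v, e_j>|^2 = 411/29.
Compute ||v||^2 = v·v = 23.
Deficit = 23 − 411/29 = 256/29 ≥ 0, confirming Bessel's inequality. (The deficit equals ||v − Σ <v,e_j> e_j||^2, the squared distance from v to span{e_j}.)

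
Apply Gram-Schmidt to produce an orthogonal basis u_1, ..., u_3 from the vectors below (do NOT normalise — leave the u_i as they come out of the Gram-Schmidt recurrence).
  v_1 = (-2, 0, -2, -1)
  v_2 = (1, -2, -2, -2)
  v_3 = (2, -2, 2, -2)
Orthogonal basis:
  u_1 = (-2, 0, -2, -1)
  u_2 = (17/9, -2, -10/9, -14/9)
  u_3 = (-80/101, -46/101, 154/101, -148/101)

Apply the Gram-Schmidt recurrence
  u_1 = v_1
  u_i = v_i − Σ_{j<i} ((v_i · u_j) / (u_j · u_j)) · u_j.

Step by step this gives:
  u_1 = (-2, 0, -2, -1)
  u_2 = (17/9, -2, -10/9, -14/9)
  u_3 = (-80/101, -46/101, 154/101, -148/101)

Orthogonality check:
  u_2 · u_1 = 0 (should be 0)
  u_3 · u_1 = 0 (should be 0)
  u_3 · u_2 = 0 (should be 0)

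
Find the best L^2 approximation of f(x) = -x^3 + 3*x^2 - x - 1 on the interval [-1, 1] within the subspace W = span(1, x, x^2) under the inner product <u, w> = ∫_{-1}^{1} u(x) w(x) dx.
g(x) = 3*x^2 - 8*x/5 - 1

The best approximation g ∈ W is the orthogonal projection of f onto W. Writing g = a_0 + a_1 x + a_2 x^2, the coefficients solve the normal equations G · a = b where
  G_{ij} = <φ_i, φ_j> and b_i = <f, φ_i>, with φ_0 = 1, φ_1 = x, φ_2 = x^2.
G =
  [2, 0, 2/3]
  [0, 2/3, 0]
  [2/3, 0, 2/5],
b = (0, -16/15, 8/15).
Solving gives a_0 = -1, a_1 = -8/5, a_2 = 3, so
  g(x) = 3*x^2 - 8*x/5 - 1.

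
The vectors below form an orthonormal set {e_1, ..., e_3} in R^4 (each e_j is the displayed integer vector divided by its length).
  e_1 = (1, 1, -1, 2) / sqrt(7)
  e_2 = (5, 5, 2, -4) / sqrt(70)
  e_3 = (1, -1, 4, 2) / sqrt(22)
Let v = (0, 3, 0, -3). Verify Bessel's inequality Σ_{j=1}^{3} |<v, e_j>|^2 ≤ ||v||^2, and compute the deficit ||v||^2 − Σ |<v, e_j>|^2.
Σ |<v, e_j>|^2 = 846/55; ||v||^2 = 18; deficit = 144/55

Write each e_j = u_j / sqrt(<u_j, u_j>) where u_j is the displayed integer vector. Then <v, e_j> = <v, u_j> / sqrt(<u_j, u_j>), so |<v, e_j>|^2 = <v, u_j>^2 / <u_j, u_j>.
Coefficients: <v, e_1> = -3/sqrt(7), <v, e_2> = 27/sqrt(70), <v, e_3> = -9/sqrt(22).
Square and sum: Σ |<v, e_j>|^2 = 846/55.
Compute ||v||^2 = v·v = 18.
Deficit = 18 − 846/55 = 144/55 ≥ 0, confirming Bessel's inequality. (The deficit equals ||v − Σ <v,e_j> e_j||^2, the squared distance from v to span{e_j}.)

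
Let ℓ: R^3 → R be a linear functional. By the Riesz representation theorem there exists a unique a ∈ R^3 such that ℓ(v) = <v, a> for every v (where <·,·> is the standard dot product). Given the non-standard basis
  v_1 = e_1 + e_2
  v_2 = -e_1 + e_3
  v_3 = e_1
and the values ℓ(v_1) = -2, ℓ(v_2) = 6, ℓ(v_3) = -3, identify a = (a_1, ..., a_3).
a = (-3, 1, 3)

Write a = (a_1, ..., a_3) in the standard basis. For each basis vector v_i, ℓ(v_i) = <v_i, a> is a linear equation in the a_j's. Collect the n equations into a matrix system V a = ℓ, where row i of V is v_i (expressed in the standard basis). Since V is invertible (lower-triangular with 1s on the diagonal, up to permutation), solve by back-substitution:
  V =
[[1, 1, 0],
 [-1, 0, 1],
 [1, 0, 0]]
  V a = (-2, 6, -3)
Solving gives a = (-3, 1, 3).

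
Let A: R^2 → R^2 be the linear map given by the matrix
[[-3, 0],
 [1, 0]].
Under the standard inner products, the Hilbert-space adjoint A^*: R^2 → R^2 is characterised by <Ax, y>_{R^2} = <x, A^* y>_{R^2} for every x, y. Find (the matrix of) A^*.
A^* = A^T =
[[-3, 1],
 [0, 0]]

For real matrices with standard dot products, the defining identity <Ax, y> = <x, A^* y> gives (Ax)^T y = x^T (A^*) y, i.e. x^T A^T y = x^T (A^*) y. Since this holds for all x, y, we must have A^* = A^T. Therefore
A^* =
[[-3, 1],
 [0, 0]].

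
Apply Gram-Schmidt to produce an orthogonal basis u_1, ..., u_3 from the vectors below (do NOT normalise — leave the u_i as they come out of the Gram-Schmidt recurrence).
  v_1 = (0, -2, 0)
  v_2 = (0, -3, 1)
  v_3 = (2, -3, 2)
Orthogonal basis:
  u_1 = (0, -2, 0)
  u_2 = (0, 0, 1)
  u_3 = (2, 0, 0)

Apply the Gram-Schmidt recurrence
  u_1 = v_1
  u_i = v_i − Σ_{j<i} ((v_i · u_j) / (u_j · u_j)) · u_j.

Step by step this gives:
  u_1 = (0, -2, 0)
  u_2 = (0, 0, 1)
  u_3 = (2, 0, 0)

Orthogonality check:
  u_2 · u_1 = 0 (should be 0)
  u_3 · u_1 = 0 (should be 0)
  u_3 · u_2 = 0 (should be 0)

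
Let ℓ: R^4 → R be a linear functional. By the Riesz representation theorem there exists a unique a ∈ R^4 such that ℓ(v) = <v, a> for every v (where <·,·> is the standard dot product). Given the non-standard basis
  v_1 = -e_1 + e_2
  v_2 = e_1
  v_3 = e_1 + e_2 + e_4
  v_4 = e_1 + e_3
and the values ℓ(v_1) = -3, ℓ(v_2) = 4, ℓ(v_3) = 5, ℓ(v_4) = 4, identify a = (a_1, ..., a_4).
a = (4, 1, 0, 0)

Write a = (a_1, ..., a_4) in the standard basis. For each basis vector v_i, ℓ(v_i) = <v_i, a> is a linear equation in the a_j's. Collect the n equations into a matrix system V a = ℓ, where row i of V is v_i (expressed in the standard basis). Since V is invertible (lower-triangular with 1s on the diagonal, up to permutation), solve by back-substitution:
  V =
[[-1, 1, 0, 0],
 [1, 0, 0, 0],
 [1, 1, 0, 1],
 [1, 0, 1, 0]]
  V a = (-3, 4, 5, 4)
Solving gives a = (4, 1, 0, 0).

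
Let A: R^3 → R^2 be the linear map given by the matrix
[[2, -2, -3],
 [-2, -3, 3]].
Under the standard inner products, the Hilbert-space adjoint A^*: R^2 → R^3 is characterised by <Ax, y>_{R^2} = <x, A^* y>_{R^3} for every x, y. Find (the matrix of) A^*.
A^* = A^T =
[[2, -2],
 [-2, -3],
 [-3, 3]]

For real matrices with standard dot products, the defining identity <Ax, y> = <x, A^* y> gives (Ax)^T y = x^T (A^*) y, i.e. x^T A^T y = x^T (A^*) y. Since this holds for all x, y, we must have A^* = A^T. Therefore
A^* =
[[2, -2],
 [-2, -3],
 [-3, 3]].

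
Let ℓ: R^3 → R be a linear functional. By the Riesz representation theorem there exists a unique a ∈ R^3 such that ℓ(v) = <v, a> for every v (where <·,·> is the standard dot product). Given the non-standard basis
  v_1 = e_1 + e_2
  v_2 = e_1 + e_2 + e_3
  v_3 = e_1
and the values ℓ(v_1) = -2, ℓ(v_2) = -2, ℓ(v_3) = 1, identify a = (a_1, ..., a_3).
a = (1, -3, 0)

Write a = (a_1, ..., a_3) in the standard basis. For each basis vector v_i, ℓ(v_i) = <v_i, a> is a linear equation in the a_j's. Collect the n equations into a matrix system V a = ℓ, where row i of V is v_i (expressed in the standard basis). Since V is invertible (lower-triangular with 1s on the diagonal, up to permutation), solve by back-substitution:
  V =
[[1, 1, 0],
 [1, 1, 1],
 [1, 0, 0]]
  V a = (-2, -2, 1)
Solving gives a = (1, -3, 0).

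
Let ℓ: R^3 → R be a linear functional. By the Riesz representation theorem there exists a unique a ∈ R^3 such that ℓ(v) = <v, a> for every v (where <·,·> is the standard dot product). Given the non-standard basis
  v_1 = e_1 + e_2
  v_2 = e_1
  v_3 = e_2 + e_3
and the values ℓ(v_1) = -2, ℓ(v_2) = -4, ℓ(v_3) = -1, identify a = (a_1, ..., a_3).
a = (-4, 2, -3)

Write a = (a_1, ..., a_3) in the standard basis. For each basis vector v_i, ℓ(v_i) = <v_i, a> is a linear equation in the a_j's. Collect the n equations into a matrix system V a = ℓ, where row i of V is v_i (expressed in the standard basis). Since V is invertible (lower-triangular with 1s on the diagonal, up to permutation), solve by back-substitution:
  V =
[[1, 1, 0],
 [1, 0, 0],
 [0, 1, 1]]
  V a = (-2, -4, -1)
Solving gives a = (-4, 2, -3).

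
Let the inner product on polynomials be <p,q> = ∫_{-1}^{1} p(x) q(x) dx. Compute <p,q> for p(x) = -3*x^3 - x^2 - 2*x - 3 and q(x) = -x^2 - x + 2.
<p,q> = -42/5

Expand the product: p(x)·q(x) = 3*x^5 + 4*x^4 - 3*x^3 + 3*x^2 - x - 6.
∫_{-1}^{1} of each monomial x^k gives [2/(k+1) if k even, 0 if k odd]. Integrating term-by-term (or equivalently evaluating the antiderivative F(x) = x^6/2 + 4*x^5/5 - 3*x^4/4 + x^3 - x^2/2 - 6*x at the endpoints):
  F(1) − F(−1) = -99/20 − (69/20) = -42/5.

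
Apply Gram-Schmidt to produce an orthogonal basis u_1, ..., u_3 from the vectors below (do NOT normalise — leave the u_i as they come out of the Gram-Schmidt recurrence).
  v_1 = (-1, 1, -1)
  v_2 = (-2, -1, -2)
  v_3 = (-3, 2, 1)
Orthogonal basis:
  u_1 = (-1, 1, -1)
  u_2 = (-1, -2, -1)
  u_3 = (-2, 0, 2)

Apply the Gram-Schmidt recurrence
  u_1 = v_1
  u_i = v_i − Σ_{j<i} ((v_i · u_j) / (u_j · u_j)) · u_j.

Step by step this gives:
  u_1 = (-1, 1, -1)
  u_2 = (-1, -2, -1)
  u_3 = (-2, 0, 2)

Orthogonality check:
  u_2 · u_1 = 0 (should be 0)
  u_3 · u_1 = 0 (should be 0)
  u_3 · u_2 = 0 (should be 0)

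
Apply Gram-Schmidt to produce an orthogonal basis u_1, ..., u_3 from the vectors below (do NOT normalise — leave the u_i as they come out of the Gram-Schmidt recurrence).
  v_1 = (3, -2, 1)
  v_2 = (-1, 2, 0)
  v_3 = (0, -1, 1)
Orthogonal basis:
  u_1 = (3, -2, 1)
  u_2 = (1/2, 1, 1/2)
  u_3 = (-10/21, -5/21, 20/21)

Apply the Gram-Schmidt recurrence
  u_1 = v_1
  u_i = v_i − Σ_{j<i} ((v_i · u_j) / (u_j · u_j)) · u_j.

Step by step this gives:
  u_1 = (3, -2, 1)
  u_2 = (1/2, 1, 1/2)
  u_3 = (-10/21, -5/21, 20/21)

Orthogonality check:
  u_2 · u_1 = 0 (should be 0)
  u_3 · u_1 = 0 (should be 0)
  u_3 · u_2 = 0 (should be 0)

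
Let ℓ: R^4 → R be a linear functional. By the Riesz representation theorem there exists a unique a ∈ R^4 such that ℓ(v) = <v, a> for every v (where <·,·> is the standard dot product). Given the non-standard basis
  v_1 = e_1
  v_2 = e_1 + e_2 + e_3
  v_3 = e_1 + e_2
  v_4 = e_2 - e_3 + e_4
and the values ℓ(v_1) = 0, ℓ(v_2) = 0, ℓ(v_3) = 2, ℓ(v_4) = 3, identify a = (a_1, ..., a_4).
a = (0, 2, -2, -1)

Write a = (a_1, ..., a_4) in the standard basis. For each basis vector v_i, ℓ(v_i) = <v_i, a> is a linear equation in the a_j's. Collect the n equations into a matrix system V a = ℓ, where row i of V is v_i (expressed in the standard basis). Since V is invertible (lower-triangular with 1s on the diagonal, up to permutation), solve by back-substitution:
  V =
[[1, 0, 0, 0],
 [1, 1, 1, 0],
 [1, 1, 0, 0],
 [0, 1, -1, 1]]
  V a = (0, 0, 2, 3)
Solving gives a = (0, 2, -2, -1).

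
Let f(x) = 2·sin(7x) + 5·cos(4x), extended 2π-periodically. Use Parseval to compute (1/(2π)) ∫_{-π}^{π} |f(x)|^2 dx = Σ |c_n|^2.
Σ |c_n|^2 = 29/2

Expand |f|^2 and use orthogonality of {sin(nx), cos(mx)} on [-π, π]:
  ∫_{-π}^{π} sin(nx)^2 dx = π, ∫ cos(mx)^2 dx = π, and cross terms integrate to 0.
So ∫_{-π}^{π} f(x)^2 dx = 2^2 · π + 5^2 · π = (4 + 25)π.
Divide by 2π: (4 + 25)/2 = 29/2.
By Parseval, this equals Σ |c_n|^2.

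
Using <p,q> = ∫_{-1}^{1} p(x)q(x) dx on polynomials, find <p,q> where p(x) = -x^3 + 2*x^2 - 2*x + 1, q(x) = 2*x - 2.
<p,q> = -152/15

Expand the product: p(x)·q(x) = -2*x^4 + 6*x^3 - 8*x^2 + 6*x - 2.
∫_{-1}^{1} of each monomial x^k gives [2/(k+1) if k even, 0 if k odd]. Integrating term-by-term (or equivalently evaluating the antiderivative F(x) = -2*x^5/5 + 3*x^4/2 - 8*x^3/3 + 3*x^2 - 2*x at the endpoints):
  F(1) − F(−1) = -17/30 − (287/30) = -152/15.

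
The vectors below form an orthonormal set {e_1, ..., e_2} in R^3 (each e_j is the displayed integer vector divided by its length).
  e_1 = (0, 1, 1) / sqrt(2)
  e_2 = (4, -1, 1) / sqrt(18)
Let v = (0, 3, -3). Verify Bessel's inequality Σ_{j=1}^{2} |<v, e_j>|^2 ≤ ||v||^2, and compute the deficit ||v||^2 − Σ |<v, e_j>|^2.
Σ |<v, e_j>|^2 = 2; ||v||^2 = 18; deficit = 16

Write each e_j = u_j / sqrt(<u_j, u_j>) where u_j is the displayed integer vector. Then <v, e_j> = <v, u_j> / sqrt(<u_j, u_j>), so |<v, e_j>|^2 = <v, u_j>^2 / <u_j, u_j>.
Coefficients: <v, e_1> = 0/sqrt(2), <v, e_2> = -6/sqrt(18).
Square and sum: Σ |<v, e_j>|^2 = 2.
Compute ||v||^2 = v·v = 18.
Deficit = 18 − 2 = 16 ≥ 0, confirming Bessel's inequality. (The deficit equals ||v − Σ <v,e_j> e_j||^2, the squared distance from v to span{e_j}.)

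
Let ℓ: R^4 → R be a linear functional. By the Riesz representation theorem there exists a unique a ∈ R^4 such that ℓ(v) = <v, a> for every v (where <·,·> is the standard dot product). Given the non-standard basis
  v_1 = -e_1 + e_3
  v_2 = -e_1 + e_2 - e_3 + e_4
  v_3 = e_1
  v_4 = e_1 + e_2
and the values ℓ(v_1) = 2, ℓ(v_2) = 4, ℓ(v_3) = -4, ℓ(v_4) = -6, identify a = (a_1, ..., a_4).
a = (-4, -2, -2, 0)

Write a = (a_1, ..., a_4) in the standard basis. For each basis vector v_i, ℓ(v_i) = <v_i, a> is a linear equation in the a_j's. Collect the n equations into a matrix system V a = ℓ, where row i of V is v_i (expressed in the standard basis). Since V is invertible (lower-triangular with 1s on the diagonal, up to permutation), solve by back-substitution:
  V =
[[-1, 0, 1, 0],
 [-1, 1, -1, 1],
 [1, 0, 0, 0],
 [1, 1, 0, 0]]
  V a = (2, 4, -4, -6)
Solving gives a = (-4, -2, -2, 0).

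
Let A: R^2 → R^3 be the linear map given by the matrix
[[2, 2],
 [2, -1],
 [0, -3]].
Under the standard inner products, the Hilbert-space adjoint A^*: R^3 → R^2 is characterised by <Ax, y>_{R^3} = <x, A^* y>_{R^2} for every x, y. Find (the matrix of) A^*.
A^* = A^T =
[[2, 2, 0],
 [2, -1, -3]]

For real matrices with standard dot products, the defining identity <Ax, y> = <x, A^* y> gives (Ax)^T y = x^T (A^*) y, i.e. x^T A^T y = x^T (A^*) y. Since this holds for all x, y, we must have A^* = A^T. Therefore
A^* =
[[2, 2, 0],
 [2, -1, -3]].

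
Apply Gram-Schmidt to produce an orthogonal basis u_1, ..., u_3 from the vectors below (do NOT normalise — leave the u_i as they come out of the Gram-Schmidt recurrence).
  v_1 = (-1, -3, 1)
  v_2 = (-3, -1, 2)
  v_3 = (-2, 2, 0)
Orthogonal basis:
  u_1 = (-1, -3, 1)
  u_2 = (-25/11, 13/11, 14/11)
  u_3 = (-4/9, -4/45, -32/45)

Apply the Gram-Schmidt recurrence
  u_1 = v_1
  u_i = v_i − Σ_{j<i} ((v_i · u_j) / (u_j · u_j)) · u_j.

Step by step this gives:
  u_1 = (-1, -3, 1)
  u_2 = (-25/11, 13/11, 14/11)
  u_3 = (-4/9, -4/45, -32/45)

Orthogonality check:
  u_2 · u_1 = 0 (should be 0)
  u_3 · u_1 = 0 (should be 0)
  u_3 · u_2 = 0 (should be 0)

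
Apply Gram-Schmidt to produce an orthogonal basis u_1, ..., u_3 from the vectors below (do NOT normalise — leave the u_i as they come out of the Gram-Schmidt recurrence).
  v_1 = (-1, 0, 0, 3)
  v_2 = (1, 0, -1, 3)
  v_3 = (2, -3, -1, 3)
Orthogonal basis:
  u_1 = (-1, 0, 0, 3)
  u_2 = (9/5, 0, -1, 3/5)
  u_3 = (9/46, -3, 9/23, 3/46)

Apply the Gram-Schmidt recurrence
  u_1 = v_1
  u_i = v_i − Σ_{j<i} ((v_i · u_j) / (u_j · u_j)) · u_j.

Step by step this gives:
  u_1 = (-1, 0, 0, 3)
  u_2 = (9/5, 0, -1, 3/5)
  u_3 = (9/46, -3, 9/23, 3/46)

Orthogonality check:
  u_2 · u_1 = 0 (should be 0)
  u_3 · u_1 = 0 (should be 0)
  u_3 · u_2 = 0 (should be 0)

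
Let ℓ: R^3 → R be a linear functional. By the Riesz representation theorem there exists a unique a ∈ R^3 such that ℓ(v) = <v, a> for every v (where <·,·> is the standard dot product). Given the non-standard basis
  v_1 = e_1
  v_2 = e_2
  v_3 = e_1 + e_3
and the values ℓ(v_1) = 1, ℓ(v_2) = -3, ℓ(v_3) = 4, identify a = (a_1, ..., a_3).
a = (1, -3, 3)

Write a = (a_1, ..., a_3) in the standard basis. For each basis vector v_i, ℓ(v_i) = <v_i, a> is a linear equation in the a_j's. Collect the n equations into a matrix system V a = ℓ, where row i of V is v_i (expressed in the standard basis). Since V is invertible (lower-triangular with 1s on the diagonal, up to permutation), solve by back-substitution:
  V =
[[1, 0, 0],
 [0, 1, 0],
 [1, 0, 1]]
  V a = (1, -3, 4)
Solving gives a = (1, -3, 3).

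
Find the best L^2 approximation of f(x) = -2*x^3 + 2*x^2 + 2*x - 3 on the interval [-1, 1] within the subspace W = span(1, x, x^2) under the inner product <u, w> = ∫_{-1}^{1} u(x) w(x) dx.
g(x) = 2*x^2 + 4*x/5 - 3

The best approximation g ∈ W is the orthogonal projection of f onto W. Writing g = a_0 + a_1 x + a_2 x^2, the coefficients solve the normal equations G · a = b where
  G_{ij} = <φ_i, φ_j> and b_i = <f, φ_i>, with φ_0 = 1, φ_1 = x, φ_2 = x^2.
G =
  [2, 0, 2/3]
  [0, 2/3, 0]
  [2/3, 0, 2/5],
b = (-14/3, 8/15, -6/5).
Solving gives a_0 = -3, a_1 = 4/5, a_2 = 2, so
  g(x) = 2*x^2 + 4*x/5 - 3.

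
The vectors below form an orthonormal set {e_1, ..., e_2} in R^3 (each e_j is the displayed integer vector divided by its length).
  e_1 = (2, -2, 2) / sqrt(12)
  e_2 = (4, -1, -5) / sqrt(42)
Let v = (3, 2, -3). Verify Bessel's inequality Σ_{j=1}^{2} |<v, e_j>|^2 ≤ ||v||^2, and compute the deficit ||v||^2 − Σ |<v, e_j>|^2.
Σ |<v, e_j>|^2 = 227/14; ||v||^2 = 22; deficit = 81/14

Write each e_j = u_j / sqrt(<u_j, u_j>) where u_j is the displayed integer vector. Then <v, e_j> = <v, u_j> / sqrt(<u_j, u_j>), so |<v, e_j>|^2 = <v, u_j>^2 / <u_j, u_j>.
Coefficients: <v, e_1> = -4/sqrt(12), <v, e_2> = 25/sqrt(42).
Square and sum: Σ |<v, e_j>|^2 = 227/14.
Compute ||v||^2 = v·v = 22.
Deficit = 22 − 227/14 = 81/14 ≥ 0, confirming Bessel's inequality. (The deficit equals ||v − Σ <v,e_j> e_j||^2, the squared distance from v to span{e_j}.)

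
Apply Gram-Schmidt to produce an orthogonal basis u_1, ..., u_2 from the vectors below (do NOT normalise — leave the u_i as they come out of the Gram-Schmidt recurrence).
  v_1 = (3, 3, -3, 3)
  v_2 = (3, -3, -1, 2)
Orthogonal basis:
  u_1 = (3, 3, -3, 3)
  u_2 = (9/4, -15/4, -1/4, 5/4)

Apply the Gram-Schmidt recurrence
  u_1 = v_1
  u_i = v_i − Σ_{j<i} ((v_i · u_j) / (u_j · u_j)) · u_j.

Step by step this gives:
  u_1 = (3, 3, -3, 3)
  u_2 = (9/4, -15/4, -1/4, 5/4)

Orthogonality check:
  u_2 · u_1 = 0 (should be 0)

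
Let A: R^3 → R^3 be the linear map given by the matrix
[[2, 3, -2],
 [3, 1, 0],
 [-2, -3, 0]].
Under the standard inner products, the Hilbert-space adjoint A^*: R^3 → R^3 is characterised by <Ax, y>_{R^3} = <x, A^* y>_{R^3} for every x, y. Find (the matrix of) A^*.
A^* = A^T =
[[2, 3, -2],
 [3, 1, -3],
 [-2, 0, 0]]

For real matrices with standard dot products, the defining identity <Ax, y> = <x, A^* y> gives (Ax)^T y = x^T (A^*) y, i.e. x^T A^T y = x^T (A^*) y. Since this holds for all x, y, we must have A^* = A^T. Therefore
A^* =
[[2, 3, -2],
 [3, 1, -3],
 [-2, 0, 0]].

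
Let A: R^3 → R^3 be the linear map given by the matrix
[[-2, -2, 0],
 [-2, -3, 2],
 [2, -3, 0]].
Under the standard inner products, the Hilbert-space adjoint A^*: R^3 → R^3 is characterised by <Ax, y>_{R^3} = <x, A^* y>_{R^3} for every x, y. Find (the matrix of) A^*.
A^* = A^T =
[[-2, -2, 2],
 [-2, -3, -3],
 [0, 2, 0]]

For real matrices with standard dot products, the defining identity <Ax, y> = <x, A^* y> gives (Ax)^T y = x^T (A^*) y, i.e. x^T A^T y = x^T (A^*) y. Since this holds for all x, y, we must have A^* = A^T. Therefore
A^* =
[[-2, -2, 2],
 [-2, -3, -3],
 [0, 2, 0]].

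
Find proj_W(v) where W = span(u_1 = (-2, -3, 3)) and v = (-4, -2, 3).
proj_W(v) = (-23/11, -69/22, 69/22)

Set up U = [u_1 | ... | u_1] ∈ R^(3×1). The projector onto W = col(U) is P = U (U^T U)^(-1) U^T.
Compute U^T U =
  [22],
and U^T v = (23).
Solve U^T U · c = U^T v for the coefficients: c = (23/22). The projection is proj_W(v) = U c.
Check: (v - proj_W(v)) · u_1 = 0  (should be 0).
Result: proj_W(v) = (-23/11, -69/22, 69/22).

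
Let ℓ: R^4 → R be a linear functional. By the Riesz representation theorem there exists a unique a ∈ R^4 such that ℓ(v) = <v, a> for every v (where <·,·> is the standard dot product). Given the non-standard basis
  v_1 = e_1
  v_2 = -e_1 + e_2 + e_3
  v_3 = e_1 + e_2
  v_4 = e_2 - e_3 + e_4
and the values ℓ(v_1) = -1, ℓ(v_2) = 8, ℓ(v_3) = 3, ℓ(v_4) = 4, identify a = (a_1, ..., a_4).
a = (-1, 4, 3, 3)

Write a = (a_1, ..., a_4) in the standard basis. For each basis vector v_i, ℓ(v_i) = <v_i, a> is a linear equation in the a_j's. Collect the n equations into a matrix system V a = ℓ, where row i of V is v_i (expressed in the standard basis). Since V is invertible (lower-triangular with 1s on the diagonal, up to permutation), solve by back-substitution:
  V =
[[1, 0, 0, 0],
 [-1, 1, 1, 0],
 [1, 1, 0, 0],
 [0, 1, -1, 1]]
  V a = (-1, 8, 3, 4)
Solving gives a = (-1, 4, 3, 3).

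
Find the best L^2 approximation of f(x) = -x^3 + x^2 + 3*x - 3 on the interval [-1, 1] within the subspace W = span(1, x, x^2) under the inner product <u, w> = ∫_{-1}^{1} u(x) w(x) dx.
g(x) = x^2 + 12*x/5 - 3

The best approximation g ∈ W is the orthogonal projection of f onto W. Writing g = a_0 + a_1 x + a_2 x^2, the coefficients solve the normal equations G · a = b where
  G_{ij} = <φ_i, φ_j> and b_i = <f, φ_i>, with φ_0 = 1, φ_1 = x, φ_2 = x^2.
G =
  [2, 0, 2/3]
  [0, 2/3, 0]
  [2/3, 0, 2/5],
b = (-16/3, 8/5, -8/5).
Solving gives a_0 = -3, a_1 = 12/5, a_2 = 1, so
  g(x) = x^2 + 12*x/5 - 3.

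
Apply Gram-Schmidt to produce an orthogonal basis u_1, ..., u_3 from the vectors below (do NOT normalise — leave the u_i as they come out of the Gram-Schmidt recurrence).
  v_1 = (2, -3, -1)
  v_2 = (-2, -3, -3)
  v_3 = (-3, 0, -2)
Orthogonal basis:
  u_1 = (2, -3, -1)
  u_2 = (-22/7, -9/7, -17/7)
  u_3 = (9/61, 12/61, -18/61)

Apply the Gram-Schmidt recurrence
  u_1 = v_1
  u_i = v_i − Σ_{j<i} ((v_i · u_j) / (u_j · u_j)) · u_j.

Step by step this gives:
  u_1 = (2, -3, -1)
  u_2 = (-22/7, -9/7, -17/7)
  u_3 = (9/61, 12/61, -18/61)

Orthogonality check:
  u_2 · u_1 = 0 (should be 0)
  u_3 · u_1 = 0 (should be 0)
  u_3 · u_2 = 0 (should be 0)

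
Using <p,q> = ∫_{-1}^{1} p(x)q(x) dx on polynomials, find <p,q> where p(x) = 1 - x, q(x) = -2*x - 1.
<p,q> = -2/3

Expand the product: p(x)·q(x) = 2*x^2 - x - 1.
∫_{-1}^{1} of each monomial x^k gives [2/(k+1) if k even, 0 if k odd]. Integrating term-by-term (or equivalently evaluating the antiderivative F(x) = 2*x^3/3 - x^2/2 - x at the endpoints):
  F(1) − F(−1) = -5/6 − (-1/6) = -2/3.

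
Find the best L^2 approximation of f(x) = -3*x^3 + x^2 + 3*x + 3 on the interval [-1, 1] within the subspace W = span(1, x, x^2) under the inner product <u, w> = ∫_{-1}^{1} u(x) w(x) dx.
g(x) = x^2 + 6*x/5 + 3

The best approximation g ∈ W is the orthogonal projection of f onto W. Writing g = a_0 + a_1 x + a_2 x^2, the coefficients solve the normal equations G · a = b where
  G_{ij} = <φ_i, φ_j> and b_i = <f, φ_i>, with φ_0 = 1, φ_1 = x, φ_2 = x^2.
G =
  [2, 0, 2/3]
  [0, 2/3, 0]
  [2/3, 0, 2/5],
b = (20/3, 4/5, 12/5).
Solving gives a_0 = 3, a_1 = 6/5, a_2 = 1, so
  g(x) = x^2 + 6*x/5 + 3.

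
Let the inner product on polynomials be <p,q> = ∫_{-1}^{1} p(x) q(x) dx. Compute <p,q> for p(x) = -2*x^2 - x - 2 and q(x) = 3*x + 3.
<p,q> = -18

Expand the product: p(x)·q(x) = -6*x^3 - 9*x^2 - 9*x - 6.
∫_{-1}^{1} of each monomial x^k gives [2/(k+1) if k even, 0 if k odd]. Integrating term-by-term (or equivalently evaluating the antiderivative F(x) = -3*x^4/2 - 3*x^3 - 9*x^2/2 - 6*x at the endpoints):
  F(1) − F(−1) = -15 − (3) = -18.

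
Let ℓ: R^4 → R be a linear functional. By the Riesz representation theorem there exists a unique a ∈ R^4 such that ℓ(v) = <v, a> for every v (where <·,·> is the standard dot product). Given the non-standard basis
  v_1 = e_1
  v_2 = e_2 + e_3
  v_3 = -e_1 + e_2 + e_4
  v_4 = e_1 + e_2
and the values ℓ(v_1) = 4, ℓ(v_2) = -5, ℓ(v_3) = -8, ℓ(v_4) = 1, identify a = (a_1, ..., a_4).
a = (4, -3, -2, -1)

Write a = (a_1, ..., a_4) in the standard basis. For each basis vector v_i, ℓ(v_i) = <v_i, a> is a linear equation in the a_j's. Collect the n equations into a matrix system V a = ℓ, where row i of V is v_i (expressed in the standard basis). Since V is invertible (lower-triangular with 1s on the diagonal, up to permutation), solve by back-substitution:
  V =
[[1, 0, 0, 0],
 [0, 1, 1, 0],
 [-1, 1, 0, 1],
 [1, 1, 0, 0]]
  V a = (4, -5, -8, 1)
Solving gives a = (4, -3, -2, -1).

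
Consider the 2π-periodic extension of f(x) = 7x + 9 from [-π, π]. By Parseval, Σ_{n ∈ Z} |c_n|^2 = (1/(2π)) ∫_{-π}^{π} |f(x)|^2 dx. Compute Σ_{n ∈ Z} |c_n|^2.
Σ |c_n|^2 = 49π^2/3 + 81

Expand and integrate term by term over [-π, π]:
  ∫ (7x)^2 dx = 49·(2π^3/3); ∫ 2·7·(9)·x dx = 0 (odd integrand); ∫ 9^2 dx = 81·2π.
So (1/(2π)) ∫_{-π}^{π} (7x + 9)^2 dx = 49π^2/3 + 81 = 49π^2/3 + 81.
Parseval ⇒ Σ |c_n|^2 = 49π^2/3 + 81.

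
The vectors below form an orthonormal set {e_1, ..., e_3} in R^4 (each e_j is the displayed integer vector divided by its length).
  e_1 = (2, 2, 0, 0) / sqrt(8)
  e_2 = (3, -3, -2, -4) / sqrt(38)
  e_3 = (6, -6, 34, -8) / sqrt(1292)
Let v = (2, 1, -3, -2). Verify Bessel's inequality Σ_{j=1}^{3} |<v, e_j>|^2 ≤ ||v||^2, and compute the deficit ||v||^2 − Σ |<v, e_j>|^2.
Σ |<v, e_j>|^2 = 290/17; ||v||^2 = 18; deficit = 16/17

Write each e_j = u_j / sqrt(<u_j, u_j>) where u_j is the displayed integer vector. Then <v, e_j> = <v, u_j> / sqrt(<u_j, u_j>), so |<v, e_j>|^2 = <v, u_j>^2 / <u_j, u_j>.
Coefficients: <v, e_1> = 6/sqrt(8), <v, e_2> = 17/sqrt(38), <v, e_3> = -80/sqrt(1292).
Square and sum: Σ |<v, e_j>|^2 = 290/17.
Compute ||v||^2 = v·v = 18.
Deficit = 18 − 290/17 = 16/17 ≥ 0, confirming Bessel's inequality. (The deficit equals ||v − Σ <v,e_j> e_j||^2, the squared distance from v to span{e_j}.)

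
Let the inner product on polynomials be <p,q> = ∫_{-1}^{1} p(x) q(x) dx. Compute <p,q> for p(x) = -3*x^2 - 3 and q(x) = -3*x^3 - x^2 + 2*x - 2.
<p,q> = 96/5

Expand the product: p(x)·q(x) = 9*x^5 + 3*x^4 + 3*x^3 + 9*x^2 - 6*x + 6.
∫_{-1}^{1} of each monomial x^k gives [2/(k+1) if k even, 0 if k odd]. Integrating term-by-term (or equivalently evaluating the antiderivative F(x) = 3*x^6/2 + 3*x^5/5 + 3*x^4/4 + 3*x^3 - 3*x^2 + 6*x at the endpoints):
  F(1) − F(−1) = 177/20 − (-207/20) = 96/5.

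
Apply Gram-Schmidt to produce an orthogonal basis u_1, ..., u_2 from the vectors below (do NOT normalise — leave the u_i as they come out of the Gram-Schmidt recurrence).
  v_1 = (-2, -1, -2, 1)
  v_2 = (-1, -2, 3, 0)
Orthogonal basis:
  u_1 = (-2, -1, -2, 1)
  u_2 = (-7/5, -11/5, 13/5, 1/5)

Apply the Gram-Schmidt recurrence
  u_1 = v_1
  u_i = v_i − Σ_{j<i} ((v_i · u_j) / (u_j · u_j)) · u_j.

Step by step this gives:
  u_1 = (-2, -1, -2, 1)
  u_2 = (-7/5, -11/5, 13/5, 1/5)

Orthogonality check:
  u_2 · u_1 = 0 (should be 0)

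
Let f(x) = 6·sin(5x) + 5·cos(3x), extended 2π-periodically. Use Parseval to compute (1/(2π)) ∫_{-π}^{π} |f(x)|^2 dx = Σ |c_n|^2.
Σ |c_n|^2 = 61/2

Expand |f|^2 and use orthogonality of {sin(nx), cos(mx)} on [-π, π]:
  ∫_{-π}^{π} sin(nx)^2 dx = π, ∫ cos(mx)^2 dx = π, and cross terms integrate to 0.
So ∫_{-π}^{π} f(x)^2 dx = 6^2 · π + 5^2 · π = (36 + 25)π.
Divide by 2π: (36 + 25)/2 = 61/2.
By Parseval, this equals Σ |c_n|^2.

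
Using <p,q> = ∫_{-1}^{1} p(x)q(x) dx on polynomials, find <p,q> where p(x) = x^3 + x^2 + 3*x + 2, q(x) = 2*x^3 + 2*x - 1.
<p,q> = 326/105

Expand the product: p(x)·q(x) = 2*x^6 + 2*x^5 + 8*x^4 + 5*x^3 + 5*x^2 + x - 2.
∫_{-1}^{1} of each monomial x^k gives [2/(k+1) if k even, 0 if k odd]. Integrating term-by-term (or equivalently evaluating the antiderivative F(x) = 2*x^7/7 + x^6/3 + 8*x^5/5 + 5*x^4/4 + 5*x^3/3 + x^2/2 - 2*x at the endpoints):
  F(1) − F(−1) = 509/140 − (223/420) = 326/105.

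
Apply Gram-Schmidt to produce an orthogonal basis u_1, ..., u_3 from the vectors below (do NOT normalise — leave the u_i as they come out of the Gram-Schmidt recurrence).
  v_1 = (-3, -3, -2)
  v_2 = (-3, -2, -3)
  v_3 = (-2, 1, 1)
Orthogonal basis:
  u_1 = (-3, -3, -2)
  u_2 = (-3/22, 19/22, -12/11)
  u_3 = (-80/43, 48/43, 48/43)

Apply the Gram-Schmidt recurrence
  u_1 = v_1
  u_i = v_i − Σ_{j<i} ((v_i · u_j) / (u_j · u_j)) · u_j.

Step by step this gives:
  u_1 = (-3, -3, -2)
  u_2 = (-3/22, 19/22, -12/11)
  u_3 = (-80/43, 48/43, 48/43)

Orthogonality check:
  u_2 · u_1 = 0 (should be 0)
  u_3 · u_1 = 0 (should be 0)
  u_3 · u_2 = 0 (should be 0)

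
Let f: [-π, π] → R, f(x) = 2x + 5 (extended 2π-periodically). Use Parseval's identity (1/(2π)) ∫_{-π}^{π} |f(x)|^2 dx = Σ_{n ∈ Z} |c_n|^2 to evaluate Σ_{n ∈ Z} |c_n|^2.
Σ |c_n|^2 = 4π^2/3 + 25

Expand and integrate term by term over [-π, π]:
  ∫ (2x)^2 dx = 4·(2π^3/3); ∫ 2·2·(5)·x dx = 0 (odd integrand); ∫ 5^2 dx = 25·2π.
So (1/(2π)) ∫_{-π}^{π} (2x + 5)^2 dx = 4π^2/3 + 25 = 4π^2/3 + 25.
Parseval ⇒ Σ |c_n|^2 = 4π^2/3 + 25.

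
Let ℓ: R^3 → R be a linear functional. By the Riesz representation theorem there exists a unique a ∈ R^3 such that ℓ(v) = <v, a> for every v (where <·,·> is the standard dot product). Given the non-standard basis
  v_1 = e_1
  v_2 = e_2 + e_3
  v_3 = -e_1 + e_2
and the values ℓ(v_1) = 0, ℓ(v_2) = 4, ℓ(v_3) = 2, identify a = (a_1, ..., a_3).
a = (0, 2, 2)

Write a = (a_1, ..., a_3) in the standard basis. For each basis vector v_i, ℓ(v_i) = <v_i, a> is a linear equation in the a_j's. Collect the n equations into a matrix system V a = ℓ, where row i of V is v_i (expressed in the standard basis). Since V is invertible (lower-triangular with 1s on the diagonal, up to permutation), solve by back-substitution:
  V =
[[1, 0, 0],
 [0, 1, 1],
 [-1, 1, 0]]
  V a = (0, 4, 2)
Solving gives a = (0, 2, 2).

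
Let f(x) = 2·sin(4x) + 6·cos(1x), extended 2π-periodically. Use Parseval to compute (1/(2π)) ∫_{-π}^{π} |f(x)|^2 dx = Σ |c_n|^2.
Σ |c_n|^2 = 20

Expand |f|^2 and use orthogonality of {sin(nx), cos(mx)} on [-π, π]:
  ∫_{-π}^{π} sin(nx)^2 dx = π, ∫ cos(mx)^2 dx = π, and cross terms integrate to 0.
So ∫_{-π}^{π} f(x)^2 dx = 2^2 · π + 6^2 · π = (4 + 36)π.
Divide by 2π: (4 + 36)/2 = 20.
By Parseval, this equals Σ |c_n|^2.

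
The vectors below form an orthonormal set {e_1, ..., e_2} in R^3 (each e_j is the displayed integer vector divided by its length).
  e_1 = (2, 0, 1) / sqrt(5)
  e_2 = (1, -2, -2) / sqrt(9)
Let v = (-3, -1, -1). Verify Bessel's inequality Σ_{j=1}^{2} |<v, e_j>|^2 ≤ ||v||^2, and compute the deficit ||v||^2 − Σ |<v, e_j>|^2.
Σ |<v, e_j>|^2 = 446/45; ||v||^2 = 11; deficit = 49/45

Write each e_j = u_j / sqrt(<u_j, u_j>) where u_j is the displayed integer vector. Then <v, e_j> = <v, u_j> / sqrt(<u_j, u_j>), so |<v, e_j>|^2 = <v, u_j>^2 / <u_j, u_j>.
Coefficients: <v, e_1> = -7/sqrt(5), <v, e_2> = 1/sqrt(9).
Square and sum: Σ |<v, e_j>|^2 = 446/45.
Compute ||v||^2 = v·v = 11.
Deficit = 11 − 446/45 = 49/45 ≥ 0, confirming Bessel's inequality. (The deficit equals ||v − Σ <v,e_j> e_j||^2, the squared distance from v to span{e_j}.)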